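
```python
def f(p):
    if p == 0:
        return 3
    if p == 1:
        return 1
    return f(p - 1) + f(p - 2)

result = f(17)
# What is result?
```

Build up from base cases: f(0)=3, f(1)=1, f(2)=4, f(3)=5, f(4)=9, f(5)=14, f(6)=23, ..., f(17)=4558

Answer: 4558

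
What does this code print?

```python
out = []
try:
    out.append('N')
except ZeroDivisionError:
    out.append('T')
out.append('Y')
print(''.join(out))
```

Execution trace: 'N' (try body, no exception) → 'Y' (after the try/except). Output: NY

Answer: NY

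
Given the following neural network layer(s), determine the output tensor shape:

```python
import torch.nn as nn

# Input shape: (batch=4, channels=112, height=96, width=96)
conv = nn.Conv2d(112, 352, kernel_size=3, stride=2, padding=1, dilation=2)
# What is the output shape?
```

Input: (4, 112, 96, 96) -> Output: (4, 352, 47, 47)

Answer: (4, 352, 47, 47)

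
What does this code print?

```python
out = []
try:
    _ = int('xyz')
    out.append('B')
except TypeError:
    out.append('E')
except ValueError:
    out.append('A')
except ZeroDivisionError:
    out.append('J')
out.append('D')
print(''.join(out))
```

Execution trace: 'A' (except ValueError) → 'D' (after the try/except). Output: AD

Answer: AD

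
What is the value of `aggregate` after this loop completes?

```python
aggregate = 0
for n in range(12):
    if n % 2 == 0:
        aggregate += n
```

Sum of even numbers 0 to 11
`aggregate` takes the values: 0 → 2 → 6 → 12 → 20 → 30

Answer: 30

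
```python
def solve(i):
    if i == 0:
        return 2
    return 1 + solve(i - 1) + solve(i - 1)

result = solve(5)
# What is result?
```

solve(i) = 1 + 2·solve(i-1), solve(0)=2. Closed form: (2+1)·2^5 - 1 = 95.

Answer: 95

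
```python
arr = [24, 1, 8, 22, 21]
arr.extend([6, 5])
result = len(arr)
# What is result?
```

Trace:
`arr = [24, 1, 8, 22, 21]` → arr = [24, 1, 8, 22, 21]
`arr.extend([6, 5])` → arr = [24, 1, 8, 22, 21, 6, 5]
`result = len(arr)` → result = 7
So result = 7

Answer: 7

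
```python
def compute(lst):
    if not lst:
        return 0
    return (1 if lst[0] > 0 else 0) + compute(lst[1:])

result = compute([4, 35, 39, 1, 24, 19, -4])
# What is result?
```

Count of positive elements in [4, 35, 39, 1, 24, 19, -4] = 6

Answer: 6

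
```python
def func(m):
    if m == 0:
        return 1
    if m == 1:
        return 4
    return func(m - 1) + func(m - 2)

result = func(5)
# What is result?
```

Build up from base cases: func(0)=1, func(1)=4, func(2)=5, func(3)=9, func(4)=14, func(5)=23

Answer: 23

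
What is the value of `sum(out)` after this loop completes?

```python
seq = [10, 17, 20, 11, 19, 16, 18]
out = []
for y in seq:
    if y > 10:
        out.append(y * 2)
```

Sum of doubled values > 10
`out` takes the values: [] → [34] → [34, 40] → [34, 40, 22] → [34, 40, 22, 38] → [34, 40, 22, 38, 32] → [34, 40, 22, 38, 32, 36]
So `sum(out)` = 202

Answer: 202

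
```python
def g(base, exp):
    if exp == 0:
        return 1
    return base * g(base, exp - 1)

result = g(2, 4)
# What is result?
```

g(2, 4) = 2 * 2 * 2 * 2 = 16

Answer: 16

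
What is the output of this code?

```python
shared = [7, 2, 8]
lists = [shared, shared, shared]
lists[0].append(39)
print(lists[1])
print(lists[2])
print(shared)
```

Key concept: list of same reference.
Step by step:
`shared = [7, 2, 8]` → shared = [7, 2, 8]
`lists = [shared, shared, shared]` → lists = [[7, 2, 8], [7, 2, 8], [7, 2, 8]]
`lists[0].append(39)` → shared = [7, 2, 8, 39]; lists = [[7, 2, 8, 39], [7, 2, 8, 39], [7, 2, 8, 39]]
`print(lists[1])` → prints [7, 2, 8, 39]
`print(lists[2])` → prints [7, 2, 8, 39]
`print(shared)` → prints [7, 2, 8, 39]

Answer:
[7, 2, 8, 39]
[7, 2, 8, 39]
[7, 2, 8, 39]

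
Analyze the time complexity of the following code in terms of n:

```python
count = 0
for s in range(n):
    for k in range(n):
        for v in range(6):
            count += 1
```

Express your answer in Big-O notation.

Each loop level contributes: n × n × 1. Multiplying the contributions gives O(n^2).

Answer: O(n^2)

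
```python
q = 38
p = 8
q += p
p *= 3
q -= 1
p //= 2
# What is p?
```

Trace:
`q = 38` → q = 38
`p = 8` → p = 8
`q += p` → q = 46
`p *= 3` → p = 24
`q -= 1` → q = 45
`p //= 2` → p = 12
So p = 12

Answer: 12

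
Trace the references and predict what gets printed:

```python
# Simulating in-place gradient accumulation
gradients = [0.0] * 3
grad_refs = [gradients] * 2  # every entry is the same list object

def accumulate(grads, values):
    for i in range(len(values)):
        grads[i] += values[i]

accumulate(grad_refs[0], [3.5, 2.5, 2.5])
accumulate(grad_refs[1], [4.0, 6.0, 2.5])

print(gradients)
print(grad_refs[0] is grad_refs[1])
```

Key concept: gradient accumulation aliasing.
Step by step:
`gradients = [0.0] * 3` → gradients = [0.0, 0.0, 0.0]
`grad_refs = [gradients] * 2` → grad_refs = [[0.0, 0.0, 0.0], [0.0, 0.0, 0.0]]
`accumulate(grad_refs[0], [3.5, 2.5, 2.5])` → gradients = [3.5, 2.5, 2.5]; grad_refs = [[3.5, 2.5, 2.5], [3.5, 2.5, 2.5]]
`accumulate(grad_refs[1], [4.0, 6.0, 2.5])` → gradients = [7.5, 8.5, 5.0]; grad_refs = [[7.5, 8.5, 5.0], [7.5, 8.5, 5.0]]
`print(gradients)` → prints [7.5, 8.5, 5.0]
`print(grad_refs[0] is grad_refs[1])` → prints True

Answer:
[7.5, 8.5, 5.0]
True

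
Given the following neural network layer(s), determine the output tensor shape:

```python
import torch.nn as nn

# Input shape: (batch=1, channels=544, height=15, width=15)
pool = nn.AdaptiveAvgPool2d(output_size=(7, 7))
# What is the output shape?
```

Input: (1, 544, 15, 15) -> Output: (1, 544, 7, 7)

Answer: (1, 544, 7, 7)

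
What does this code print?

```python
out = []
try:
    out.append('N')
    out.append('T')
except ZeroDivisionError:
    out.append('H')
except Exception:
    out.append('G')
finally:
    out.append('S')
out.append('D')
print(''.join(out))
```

Execution trace: 'N' (try body) → 'T' (try body, no exception) → 'S' (finally) → 'D' (after the try/except). Output: NTSD

Answer: NTSD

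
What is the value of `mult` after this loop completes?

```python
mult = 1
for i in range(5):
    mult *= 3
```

3^5 = 243
`mult` takes the values: 1 → 3 → 9 → 27 → 81 → 243

Answer: 243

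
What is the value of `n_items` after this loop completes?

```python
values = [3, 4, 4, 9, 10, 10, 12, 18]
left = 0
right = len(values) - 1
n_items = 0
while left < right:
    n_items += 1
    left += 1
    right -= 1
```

Iterations until pointers meet (list length 8)
`n_items` takes the values: 0 → 1 → 2 → 3 → 4

Answer: 4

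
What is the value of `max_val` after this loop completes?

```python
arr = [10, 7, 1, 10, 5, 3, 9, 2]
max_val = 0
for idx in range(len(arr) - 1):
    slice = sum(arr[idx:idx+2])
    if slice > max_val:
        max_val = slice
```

Max sum of 2-element window in [10, 7, 1, 10, 5, 3, 9, 2]
`max_val` takes the values: 0 → 17

Answer: 17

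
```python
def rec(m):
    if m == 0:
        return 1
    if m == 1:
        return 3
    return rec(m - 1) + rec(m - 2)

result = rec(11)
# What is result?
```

Build up from base cases: rec(0)=1, rec(1)=3, rec(2)=4, rec(3)=7, rec(4)=11, rec(5)=18, rec(6)=29, ..., rec(11)=322

Answer: 322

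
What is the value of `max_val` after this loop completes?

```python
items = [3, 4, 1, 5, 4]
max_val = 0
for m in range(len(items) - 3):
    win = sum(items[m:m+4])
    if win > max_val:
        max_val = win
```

Max sum of 4-element window in [3, 4, 1, 5, 4]
`max_val` takes the values: 0 → 13 → 14

Answer: 14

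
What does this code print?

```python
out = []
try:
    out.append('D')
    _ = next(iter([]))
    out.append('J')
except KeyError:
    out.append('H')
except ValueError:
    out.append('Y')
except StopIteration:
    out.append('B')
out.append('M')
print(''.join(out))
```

Execution trace: 'D' (try body) → 'B' (except StopIteration) → 'M' (after the try/except). Output: DBM

Answer: DBM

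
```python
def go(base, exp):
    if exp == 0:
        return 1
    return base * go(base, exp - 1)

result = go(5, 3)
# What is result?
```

go(5, 3) = 5 * 5 * 5 = 125

Answer: 125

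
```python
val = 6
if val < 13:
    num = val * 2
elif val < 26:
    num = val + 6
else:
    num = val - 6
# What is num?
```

Trace:
`val = 6` → val = 6
`if val < 13: ...` → val < 13 is True → num = 12
So num = 12

Answer: 12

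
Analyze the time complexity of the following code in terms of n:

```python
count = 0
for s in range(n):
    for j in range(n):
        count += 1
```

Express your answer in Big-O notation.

Each loop level contributes: n × n. Multiplying the contributions gives O(n^2).

Answer: O(n^2)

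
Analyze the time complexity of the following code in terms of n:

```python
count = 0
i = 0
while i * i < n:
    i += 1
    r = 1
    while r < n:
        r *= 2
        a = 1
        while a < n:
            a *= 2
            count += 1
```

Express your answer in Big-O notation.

Each loop level contributes: √n × log n × log n. Multiplying the contributions gives O(√n log² n).

Answer: O(√n log² n)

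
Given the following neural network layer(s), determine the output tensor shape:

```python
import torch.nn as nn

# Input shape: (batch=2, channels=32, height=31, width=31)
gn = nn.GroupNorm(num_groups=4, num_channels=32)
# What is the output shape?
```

Input: (2, 32, 31, 31) -> Output: (2, 32, 31, 31)

Answer: (2, 32, 31, 31)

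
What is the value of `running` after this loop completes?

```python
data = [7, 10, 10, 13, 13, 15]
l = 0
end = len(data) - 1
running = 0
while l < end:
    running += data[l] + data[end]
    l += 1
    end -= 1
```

Sum of pairs from ends
`running` takes the values: 0 → 22 → 45 → 68

Answer: 68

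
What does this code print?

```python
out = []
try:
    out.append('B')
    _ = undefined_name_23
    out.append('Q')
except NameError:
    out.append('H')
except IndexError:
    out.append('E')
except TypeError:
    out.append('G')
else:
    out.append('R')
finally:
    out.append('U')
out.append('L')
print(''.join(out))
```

Execution trace: 'B' (try body) → 'H' (except NameError) → 'U' (finally) → 'L' (after the try/except). Output: BHUL

Answer: BHUL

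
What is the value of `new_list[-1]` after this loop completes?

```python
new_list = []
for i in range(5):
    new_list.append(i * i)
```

Last element of squares 0 to 4
`new_list` takes the values: [] → [0] → [0, 1] → [0, 1, 4] → [0, 1, 4, 9] → [0, 1, 4, 9, 16]
So `new_list[-1]` = 16

Answer: 16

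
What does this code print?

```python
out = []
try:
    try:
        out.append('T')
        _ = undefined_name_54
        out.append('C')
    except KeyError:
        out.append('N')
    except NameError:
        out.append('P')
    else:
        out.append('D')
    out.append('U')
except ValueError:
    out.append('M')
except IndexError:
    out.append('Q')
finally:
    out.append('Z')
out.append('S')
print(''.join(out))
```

Execution trace: 'T' (inner try body) → 'P' (inner except NameError) → 'U' (try body, no exception) → 'Z' (finally) → 'S' (after the try/except). Output: TPUZS

Answer: TPUZS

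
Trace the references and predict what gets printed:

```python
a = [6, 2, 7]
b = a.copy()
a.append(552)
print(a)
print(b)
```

Key concept: list.copy() creates independent copy.
Step by step:
`a = [6, 2, 7]` → a = [6, 2, 7]
`b = a.copy()` → b = [6, 2, 7]
`a.append(552)` → a = [6, 2, 7, 552]
`print(a)` → prints [6, 2, 7, 552]
`print(b)` → prints [6, 2, 7]

Answer:
[6, 2, 7, 552]
[6, 2, 7]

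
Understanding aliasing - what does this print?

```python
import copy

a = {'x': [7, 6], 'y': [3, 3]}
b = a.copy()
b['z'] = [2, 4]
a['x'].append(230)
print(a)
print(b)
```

Key concept: shallow copy of dict with mutable values.
Step by step:
`a = {'x': [7, 6], 'y': [3, 3]}` → a = {'x': [7, 6], 'y': [3, 3]}
`b = a.copy()` → b = {'x': [7, 6], 'y': [3, 3]}
`b['z'] = [2, 4]` → b = {'x': [7, 6], 'y': [3, 3], 'z': [2, 4]}
`a['x'].append(230)` → a = {'x': [7, 6, 230], 'y': [3, 3]}; b = {'x': [7, 6, 230], 'y': [3, 3], 'z': [2, 4]}
`print(a)` → prints {'x': [7, 6, 230], 'y': [3, 3]}
`print(b)` → prints {'x': [7, 6, 230], 'y': [3, 3], 'z': [2, 4]}

Answer:
{'x': [7, 6, 230], 'y': [3, 3]}
{'x': [7, 6, 230], 'y': [3, 3], 'z': [2, 4]}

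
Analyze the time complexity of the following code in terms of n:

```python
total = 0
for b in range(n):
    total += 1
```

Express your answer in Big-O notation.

Each loop level contributes: n. Multiplying the contributions gives O(n).

Answer: O(n)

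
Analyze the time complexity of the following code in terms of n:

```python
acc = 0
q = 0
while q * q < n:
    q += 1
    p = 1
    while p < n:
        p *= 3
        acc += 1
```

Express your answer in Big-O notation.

Each loop level contributes: √n × log n. Multiplying the contributions gives O(√n log n).

Answer: O(√n log n)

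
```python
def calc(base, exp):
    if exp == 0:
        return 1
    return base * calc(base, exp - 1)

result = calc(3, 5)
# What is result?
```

calc(3, 5) = 3 * 3 * 3 * 3 * 3 = 243

Answer: 243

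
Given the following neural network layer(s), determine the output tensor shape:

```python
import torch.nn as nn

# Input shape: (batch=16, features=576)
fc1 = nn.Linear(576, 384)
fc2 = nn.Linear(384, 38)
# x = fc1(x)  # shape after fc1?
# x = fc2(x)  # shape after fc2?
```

Input: (16, 576) -> after fc1: (16, 384) -> Output: (16, 38)

Answer: (16, 38)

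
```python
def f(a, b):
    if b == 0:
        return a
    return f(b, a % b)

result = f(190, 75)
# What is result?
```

f(190, 75) -> f(75, 40) -> f(40, 35) -> f(35, 5) -> f(5, 0) -> 5

Answer: 5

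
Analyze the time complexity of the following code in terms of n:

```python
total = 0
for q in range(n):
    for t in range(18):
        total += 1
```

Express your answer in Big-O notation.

Each loop level contributes: n × 1. Multiplying the contributions gives O(n).

Answer: O(n)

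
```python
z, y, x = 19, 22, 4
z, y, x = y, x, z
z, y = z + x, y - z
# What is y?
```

Trace:
`z, y, x = 19, 22, 4` → z = 19; y = 22; x = 4
`z, y, x = y, x, z` → z = 22; y = 4; x = 19
`z, y = z + x, y - z` → z = 41; y = -18
So y = -18

Answer: -18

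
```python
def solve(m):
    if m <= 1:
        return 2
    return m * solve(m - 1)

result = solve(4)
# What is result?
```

solve(4) = 4 * 3 * 2 * 2 = 48

Answer: 48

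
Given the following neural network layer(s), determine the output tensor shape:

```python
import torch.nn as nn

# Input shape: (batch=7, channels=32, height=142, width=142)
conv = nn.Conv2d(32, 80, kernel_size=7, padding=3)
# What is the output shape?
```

Input: (7, 32, 142, 142) -> Output: (7, 80, 142, 142)

Answer: (7, 80, 142, 142)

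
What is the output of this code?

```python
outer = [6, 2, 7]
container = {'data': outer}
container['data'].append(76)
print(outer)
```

Key concept: dict holds reference to list.
Step by step:
`outer = [6, 2, 7]` → outer = [6, 2, 7]
`container = {'data': outer}` → container = {'data': [6, 2, 7]}
`container['data'].append(76)` → outer = [6, 2, 7, 76]; container = {'data': [6, 2, 7, 76]}
`print(outer)` → prints [6, 2, 7, 76]

Answer: [6, 2, 7, 76]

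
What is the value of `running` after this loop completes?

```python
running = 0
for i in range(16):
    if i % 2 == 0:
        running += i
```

Sum of even numbers 0 to 15
`running` takes the values: 0 → 2 → 6 → 12 → 20 → 30 → 42 → 56

Answer: 56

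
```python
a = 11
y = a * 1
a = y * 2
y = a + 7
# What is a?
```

Trace:
`a = 11` → a = 11
`y = a * 1` → y = 11
`a = y * 2` → a = 22
`y = a + 7` → y = 29
So a = 22

Answer: 22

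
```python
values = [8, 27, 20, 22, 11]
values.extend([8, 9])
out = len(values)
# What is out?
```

Trace:
`values = [8, 27, 20, 22, 11]` → values = [8, 27, 20, 22, 11]
`values.extend([8, 9])` → values = [8, 27, 20, 22, 11, 8, 9]
`out = len(values)` → out = 7
So out = 7

Answer: 7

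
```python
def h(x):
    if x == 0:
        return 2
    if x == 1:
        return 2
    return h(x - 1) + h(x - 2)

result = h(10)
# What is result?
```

Build up from base cases: h(0)=2, h(1)=2, h(2)=4, h(3)=6, h(4)=10, h(5)=16, h(6)=26, ..., h(10)=178

Answer: 178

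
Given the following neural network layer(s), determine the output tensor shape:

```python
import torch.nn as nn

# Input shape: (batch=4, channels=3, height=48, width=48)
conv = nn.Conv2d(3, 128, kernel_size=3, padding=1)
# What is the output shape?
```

Input: (4, 3, 48, 48) -> Output: (4, 128, 48, 48)

Answer: (4, 128, 48, 48)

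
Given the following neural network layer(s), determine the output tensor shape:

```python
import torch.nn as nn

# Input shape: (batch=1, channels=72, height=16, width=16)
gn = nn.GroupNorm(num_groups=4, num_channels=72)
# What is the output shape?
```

Input: (1, 72, 16, 16) -> Output: (1, 72, 16, 16)

Answer: (1, 72, 16, 16)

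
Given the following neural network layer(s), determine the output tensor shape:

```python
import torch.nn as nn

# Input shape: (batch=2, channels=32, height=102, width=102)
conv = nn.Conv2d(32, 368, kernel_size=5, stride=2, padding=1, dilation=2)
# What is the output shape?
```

Input: (2, 32, 102, 102) -> Output: (2, 368, 48, 48)

Answer: (2, 368, 48, 48)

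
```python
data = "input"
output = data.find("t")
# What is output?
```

Trace:
`data = "input"` → data = 'input'
`output = data.find("t")` → output = 4
So output = 4

Answer: 4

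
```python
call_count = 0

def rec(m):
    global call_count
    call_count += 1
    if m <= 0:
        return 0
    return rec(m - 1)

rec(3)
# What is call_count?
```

Linear recursion stepping by 1: 4 calls from m=3 down to ≤0.

Answer: 4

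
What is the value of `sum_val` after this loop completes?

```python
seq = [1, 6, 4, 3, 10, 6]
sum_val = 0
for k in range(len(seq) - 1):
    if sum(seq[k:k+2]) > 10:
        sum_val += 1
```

Count windows with sum > 10
`sum_val` takes the values: 0 → 1 → 2

Answer: 2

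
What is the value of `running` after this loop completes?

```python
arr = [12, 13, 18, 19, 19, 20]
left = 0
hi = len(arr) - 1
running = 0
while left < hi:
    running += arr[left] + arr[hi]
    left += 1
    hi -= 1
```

Sum of pairs from ends
`running` takes the values: 0 → 32 → 64 → 101

Answer: 101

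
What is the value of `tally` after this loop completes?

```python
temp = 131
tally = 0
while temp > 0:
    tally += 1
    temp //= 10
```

Count digits by repeated division by 10
`tally` takes the values: 0 → 1 → 2 → 3

Answer: 3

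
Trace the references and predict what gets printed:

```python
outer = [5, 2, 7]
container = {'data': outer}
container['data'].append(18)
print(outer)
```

Key concept: dict holds reference to list.
Step by step:
`outer = [5, 2, 7]` → outer = [5, 2, 7]
`container = {'data': outer}` → container = {'data': [5, 2, 7]}
`container['data'].append(18)` → outer = [5, 2, 7, 18]; container = {'data': [5, 2, 7, 18]}
`print(outer)` → prints [5, 2, 7, 18]

Answer: [5, 2, 7, 18]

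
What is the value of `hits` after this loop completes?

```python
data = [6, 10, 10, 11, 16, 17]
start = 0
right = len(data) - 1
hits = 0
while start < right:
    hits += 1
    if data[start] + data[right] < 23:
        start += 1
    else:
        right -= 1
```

Steps to find pair summing to 23
`hits` takes the values: 0 → 1 → 2 → 3 → 4 → 5

Answer: 5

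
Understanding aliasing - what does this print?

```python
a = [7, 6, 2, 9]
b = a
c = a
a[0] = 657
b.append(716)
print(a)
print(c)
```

Key concept: multiple aliases.
Step by step:
`a = [7, 6, 2, 9]` → a = [7, 6, 2, 9]
`b = a` → b = [7, 6, 2, 9] (same object as a)
`c = a` → c = [7, 6, 2, 9] (same object as a, b)
`a[0] = 657` → a = [657, 6, 2, 9] (same object as b, c); b = [657, 6, 2, 9] (same object as a, c); c = [657, 6, 2, 9] (same object as a, b)
`b.append(716)` → a = [657, 6, 2, 9, 716] (same object as b, c); b = [657, 6, 2, 9, 716] (same object as a, c); c = [657, 6, 2, 9, 716] (same object as a, b)
`print(a)` → prints [657, 6, 2, 9, 716]
`print(c)` → prints [657, 6, 2, 9, 716]

Answer:
[657, 6, 2, 9, 716]
[657, 6, 2, 9, 716]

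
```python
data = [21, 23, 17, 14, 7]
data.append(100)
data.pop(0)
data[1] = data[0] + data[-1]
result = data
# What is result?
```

Trace:
`data = [21, 23, 17, 14, 7]` → data = [21, 23, 17, 14, 7]
`data.append(100)` → data = [21, 23, 17, 14, 7, 100]
`data.pop(0)` → data = [23, 17, 14, 7, 100]
`data[1] = data[0] + data[-1]` → data = [23, 123, 14, 7, 100]
`result = data` → result = [23, 123, 14, 7, 100]
So result = [23, 123, 14, 7, 100]

Answer: [23, 123, 14, 7, 100]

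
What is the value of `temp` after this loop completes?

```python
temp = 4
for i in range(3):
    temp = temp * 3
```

Multiply by 3, 3 times: 4 * 3^3 = 108
`temp` takes the values: 4 → 12 → 36 → 108

Answer: 108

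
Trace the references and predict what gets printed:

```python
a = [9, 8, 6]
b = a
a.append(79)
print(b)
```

Key concept: basic list aliasing.
Step by step:
`a = [9, 8, 6]` → a = [9, 8, 6]
`b = a` → b = [9, 8, 6] (same object as a)
`a.append(79)` → a = [9, 8, 6, 79] (same object as b); b = [9, 8, 6, 79] (same object as a)
`print(b)` → prints [9, 8, 6, 79]

Answer: [9, 8, 6, 79]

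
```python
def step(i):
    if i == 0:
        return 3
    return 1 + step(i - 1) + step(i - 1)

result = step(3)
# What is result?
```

step(i) = 1 + 2·step(i-1), step(0)=3. Closed form: (3+1)·2^3 - 1 = 31.

Answer: 31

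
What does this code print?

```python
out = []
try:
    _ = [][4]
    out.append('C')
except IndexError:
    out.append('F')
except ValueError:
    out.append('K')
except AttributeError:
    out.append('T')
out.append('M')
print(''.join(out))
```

Execution trace: 'F' (except IndexError) → 'M' (after the try/except). Output: FM

Answer: FM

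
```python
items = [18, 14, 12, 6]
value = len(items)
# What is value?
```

Trace:
`items = [18, 14, 12, 6]` → items = [18, 14, 12, 6]
`value = len(items)` → value = 4
So value = 4

Answer: 4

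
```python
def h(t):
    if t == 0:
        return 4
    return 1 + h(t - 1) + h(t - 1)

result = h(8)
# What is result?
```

h(t) = 1 + 2·h(t-1), h(0)=4. Closed form: (4+1)·2^8 - 1 = 1279.

Answer: 1279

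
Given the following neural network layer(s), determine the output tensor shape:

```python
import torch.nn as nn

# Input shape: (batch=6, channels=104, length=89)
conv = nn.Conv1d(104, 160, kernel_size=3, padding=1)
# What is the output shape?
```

Input: (6, 104, 89) -> Output: (6, 160, 89)

Answer: (6, 160, 89)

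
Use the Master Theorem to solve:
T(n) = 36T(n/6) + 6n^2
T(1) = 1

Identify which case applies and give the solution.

a=36, b=6, f(n)=6n^2. log_6(36) = 2. Since c=2 = 2, Case 2 applies: T(n) = Θ(n^log_b(a) · log n) = O(n^2 log n).

Answer: O(n^2 log n) - Case 2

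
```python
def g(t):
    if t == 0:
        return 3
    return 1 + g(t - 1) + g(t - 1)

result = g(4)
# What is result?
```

g(t) = 1 + 2·g(t-1), g(0)=3. Closed form: (3+1)·2^4 - 1 = 63.

Answer: 63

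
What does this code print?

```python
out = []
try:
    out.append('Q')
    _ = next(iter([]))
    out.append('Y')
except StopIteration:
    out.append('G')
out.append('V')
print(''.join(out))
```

Execution trace: 'Q' (try body) → 'G' (except StopIteration) → 'V' (after the try/except). Output: QGV

Answer: QGV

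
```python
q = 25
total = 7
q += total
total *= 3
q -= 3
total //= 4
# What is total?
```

Trace:
`q = 25` → q = 25
`total = 7` → total = 7
`q += total` → q = 32
`total *= 3` → total = 21
`q -= 3` → q = 29
`total //= 4` → total = 5
So total = 5

Answer: 5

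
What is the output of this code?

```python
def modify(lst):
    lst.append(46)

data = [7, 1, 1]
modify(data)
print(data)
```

Key concept: function modifies passed list.
Step by step:
`data = [7, 1, 1]` → data = [7, 1, 1]
`modify(data)` → data = [7, 1, 1, 46]
`print(data)` → prints [7, 1, 1, 46]

Answer: [7, 1, 1, 46]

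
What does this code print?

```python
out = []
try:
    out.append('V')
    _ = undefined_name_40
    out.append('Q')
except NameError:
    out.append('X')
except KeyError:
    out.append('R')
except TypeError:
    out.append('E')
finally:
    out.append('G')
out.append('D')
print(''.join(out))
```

Execution trace: 'V' (try body) → 'X' (except NameError) → 'G' (finally) → 'D' (after the try/except). Output: VXGD

Answer: VXGD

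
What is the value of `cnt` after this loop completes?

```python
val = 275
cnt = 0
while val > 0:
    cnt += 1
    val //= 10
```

Count digits by repeated division by 10
`cnt` takes the values: 0 → 1 → 2 → 3

Answer: 3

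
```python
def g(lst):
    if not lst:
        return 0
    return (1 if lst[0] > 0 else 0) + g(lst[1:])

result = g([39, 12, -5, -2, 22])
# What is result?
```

Count of positive elements in [39, 12, -5, -2, 22] = 3

Answer: 3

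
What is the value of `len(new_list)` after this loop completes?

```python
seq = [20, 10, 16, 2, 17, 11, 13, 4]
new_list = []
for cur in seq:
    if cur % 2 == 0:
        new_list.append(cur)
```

Count even numbers in [20, 10, 16, 2, 17, 11, 13, 4]
`new_list` takes the values: [] → [20] → [20, 10] → [20, 10, 16] → [20, 10, 16, 2] → [20, 10, 16, 2, 4]
So `len(new_list)` = 5

Answer: 5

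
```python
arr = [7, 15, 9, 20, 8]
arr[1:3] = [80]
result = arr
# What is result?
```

Trace:
`arr = [7, 15, 9, 20, 8]` → arr = [7, 15, 9, 20, 8]
`arr[1:3] = [80]` → arr = [7, 80, 20, 8]
`result = arr` → result = [7, 80, 20, 8]
So result = [7, 80, 20, 8]

Answer: [7, 80, 20, 8]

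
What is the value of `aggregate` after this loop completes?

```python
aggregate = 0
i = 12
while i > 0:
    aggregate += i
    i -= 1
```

Sum 12 down to 1
`aggregate` takes the values: 0 → 12 → 23 → 33 → 42 → 50 → 57 → 63 → 68 → 72 → 75 → 77 → 78

Answer: 78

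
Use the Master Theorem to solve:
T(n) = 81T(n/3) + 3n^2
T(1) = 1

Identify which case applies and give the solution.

a=81, b=3, f(n)=3n^2. log_3(81) = 4. Since c=2 < 4, Case 1 applies: T(n) = Θ(n^log_b(a)) = O(n^4).

Answer: O(n^4) - Case 1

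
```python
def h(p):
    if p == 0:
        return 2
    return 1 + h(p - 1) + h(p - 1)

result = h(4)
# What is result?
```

h(p) = 1 + 2·h(p-1), h(0)=2. Closed form: (2+1)·2^4 - 1 = 47.

Answer: 47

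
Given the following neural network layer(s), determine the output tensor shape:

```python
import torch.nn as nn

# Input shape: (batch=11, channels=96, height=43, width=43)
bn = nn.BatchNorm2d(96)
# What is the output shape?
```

Input: (11, 96, 43, 43) -> Output: (11, 96, 43, 43)

Answer: (11, 96, 43, 43)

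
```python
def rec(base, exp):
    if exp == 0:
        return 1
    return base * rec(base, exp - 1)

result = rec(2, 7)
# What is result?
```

rec(2, 7) = 2 * 2 * 2 * 2 * 2 * 2 * 2 = 128

Answer: 128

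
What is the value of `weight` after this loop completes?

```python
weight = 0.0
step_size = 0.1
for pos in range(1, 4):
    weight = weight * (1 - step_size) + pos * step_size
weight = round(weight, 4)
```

Moving average with lr=0.1
`weight` takes the values: 0.0 → 0.1 → 0.29 → 0.561

Answer: 0.561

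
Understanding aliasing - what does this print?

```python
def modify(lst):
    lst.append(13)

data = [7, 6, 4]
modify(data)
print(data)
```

Key concept: function modifies passed list.
Step by step:
`data = [7, 6, 4]` → data = [7, 6, 4]
`modify(data)` → data = [7, 6, 4, 13]
`print(data)` → prints [7, 6, 4, 13]

Answer: [7, 6, 4, 13]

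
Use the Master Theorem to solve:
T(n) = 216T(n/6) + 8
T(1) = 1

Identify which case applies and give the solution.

a=216, b=6, f(n)=8. log_6(216) = 3. Since c=0 < 3, Case 1 applies: T(n) = Θ(n^log_b(a)) = O(n^3).

Answer: O(n^3) - Case 1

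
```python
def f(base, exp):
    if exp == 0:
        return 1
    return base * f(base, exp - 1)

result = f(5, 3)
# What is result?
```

f(5, 3) = 5 * 5 * 5 = 125

Answer: 125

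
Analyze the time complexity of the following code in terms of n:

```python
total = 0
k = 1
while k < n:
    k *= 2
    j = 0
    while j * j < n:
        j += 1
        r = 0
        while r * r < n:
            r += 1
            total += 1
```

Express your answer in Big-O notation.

Each loop level contributes: log n × √n × √n. Multiplying the contributions gives O(n log n).

Answer: O(n log n)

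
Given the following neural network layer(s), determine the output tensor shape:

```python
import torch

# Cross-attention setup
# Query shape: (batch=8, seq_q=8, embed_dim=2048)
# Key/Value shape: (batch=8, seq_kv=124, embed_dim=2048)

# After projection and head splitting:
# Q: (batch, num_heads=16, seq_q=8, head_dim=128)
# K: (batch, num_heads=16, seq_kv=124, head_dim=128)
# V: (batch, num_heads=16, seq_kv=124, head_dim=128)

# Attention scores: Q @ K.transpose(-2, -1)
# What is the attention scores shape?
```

Input: (8, 8, 2048) -> Output: (8, 16, 8, 124)

Answer: (8, 16, 8, 124)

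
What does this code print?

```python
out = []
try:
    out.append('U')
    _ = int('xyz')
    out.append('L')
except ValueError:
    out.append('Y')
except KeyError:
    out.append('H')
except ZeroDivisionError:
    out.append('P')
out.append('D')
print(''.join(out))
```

Execution trace: 'U' (try body) → 'Y' (except ValueError) → 'D' (after the try/except). Output: UYD

Answer: UYD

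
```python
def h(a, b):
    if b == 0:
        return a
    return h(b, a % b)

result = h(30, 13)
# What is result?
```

h(30, 13) -> h(13, 4) -> h(4, 1) -> h(1, 0) -> 1

Answer: 1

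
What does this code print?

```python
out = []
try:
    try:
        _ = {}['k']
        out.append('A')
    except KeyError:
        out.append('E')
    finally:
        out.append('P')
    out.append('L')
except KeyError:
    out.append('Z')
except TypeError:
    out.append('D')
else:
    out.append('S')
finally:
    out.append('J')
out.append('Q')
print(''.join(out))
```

Execution trace: 'E' (inner except KeyError) → 'P' (inner finally) → 'L' (try body, no exception) → 'S' (else) → 'J' (finally) → 'Q' (after the try/except). Output: EPLSJQ

Answer: EPLSJQ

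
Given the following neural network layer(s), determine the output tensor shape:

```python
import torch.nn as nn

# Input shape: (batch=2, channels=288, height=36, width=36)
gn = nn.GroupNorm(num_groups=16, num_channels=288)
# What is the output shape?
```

Input: (2, 288, 36, 36) -> Output: (2, 288, 36, 36)

Answer: (2, 288, 36, 36)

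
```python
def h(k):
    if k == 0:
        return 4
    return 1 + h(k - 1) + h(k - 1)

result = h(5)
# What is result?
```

h(k) = 1 + 2·h(k-1), h(0)=4. Closed form: (4+1)·2^5 - 1 = 159.

Answer: 159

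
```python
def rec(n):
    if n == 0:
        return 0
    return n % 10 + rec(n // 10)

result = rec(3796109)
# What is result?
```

Sum of digits of 3796109: 9 + 0 + 1 + 6 + 9 + 7 + 3 = 35

Answer: 35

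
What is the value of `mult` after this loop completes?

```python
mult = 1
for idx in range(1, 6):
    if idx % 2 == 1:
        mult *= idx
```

Product of odd numbers 1 to 5
`mult` takes the values: 1 → 3 → 15

Answer: 15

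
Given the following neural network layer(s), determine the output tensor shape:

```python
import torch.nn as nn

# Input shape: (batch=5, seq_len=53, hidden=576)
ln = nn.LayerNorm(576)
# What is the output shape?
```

Input: (5, 53, 576) -> Output: (5, 53, 576)

Answer: (5, 53, 576)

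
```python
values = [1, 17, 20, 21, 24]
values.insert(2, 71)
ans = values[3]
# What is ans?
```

Trace:
`values = [1, 17, 20, 21, 24]` → values = [1, 17, 20, 21, 24]
`values.insert(2, 71)` → values = [1, 17, 71, 20, 21, 24]
`ans = values[3]` → ans = 20
So ans = 20

Answer: 20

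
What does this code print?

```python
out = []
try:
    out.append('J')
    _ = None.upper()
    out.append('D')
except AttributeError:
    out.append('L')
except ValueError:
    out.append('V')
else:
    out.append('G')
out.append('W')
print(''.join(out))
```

Execution trace: 'J' (try body) → 'L' (except AttributeError) → 'W' (after the try/except). Output: JLW

Answer: JLW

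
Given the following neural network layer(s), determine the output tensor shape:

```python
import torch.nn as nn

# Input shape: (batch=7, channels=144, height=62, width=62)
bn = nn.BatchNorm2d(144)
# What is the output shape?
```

Input: (7, 144, 62, 62) -> Output: (7, 144, 62, 62)

Answer: (7, 144, 62, 62)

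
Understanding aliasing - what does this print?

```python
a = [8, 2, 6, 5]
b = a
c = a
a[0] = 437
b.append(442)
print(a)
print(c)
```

Key concept: multiple aliases.
Step by step:
`a = [8, 2, 6, 5]` → a = [8, 2, 6, 5]
`b = a` → b = [8, 2, 6, 5] (same object as a)
`c = a` → c = [8, 2, 6, 5] (same object as a, b)
`a[0] = 437` → a = [437, 2, 6, 5] (same object as b, c); b = [437, 2, 6, 5] (same object as a, c); c = [437, 2, 6, 5] (same object as a, b)
`b.append(442)` → a = [437, 2, 6, 5, 442] (same object as b, c); b = [437, 2, 6, 5, 442] (same object as a, c); c = [437, 2, 6, 5, 442] (same object as a, b)
`print(a)` → prints [437, 2, 6, 5, 442]
`print(c)` → prints [437, 2, 6, 5, 442]

Answer:
[437, 2, 6, 5, 442]
[437, 2, 6, 5, 442]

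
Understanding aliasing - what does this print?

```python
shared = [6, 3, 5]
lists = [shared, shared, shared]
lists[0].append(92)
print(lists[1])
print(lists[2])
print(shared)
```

Key concept: list of same reference.
Step by step:
`shared = [6, 3, 5]` → shared = [6, 3, 5]
`lists = [shared, shared, shared]` → lists = [[6, 3, 5], [6, 3, 5], [6, 3, 5]]
`lists[0].append(92)` → shared = [6, 3, 5, 92]; lists = [[6, 3, 5, 92], [6, 3, 5, 92], [6, 3, 5, 92]]
`print(lists[1])` → prints [6, 3, 5, 92]
`print(lists[2])` → prints [6, 3, 5, 92]
`print(shared)` → prints [6, 3, 5, 92]

Answer:
[6, 3, 5, 92]
[6, 3, 5, 92]
[6, 3, 5, 92]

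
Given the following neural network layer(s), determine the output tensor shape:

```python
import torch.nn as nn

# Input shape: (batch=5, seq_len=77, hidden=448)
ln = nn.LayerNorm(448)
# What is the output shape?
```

Input: (5, 77, 448) -> Output: (5, 77, 448)

Answer: (5, 77, 448)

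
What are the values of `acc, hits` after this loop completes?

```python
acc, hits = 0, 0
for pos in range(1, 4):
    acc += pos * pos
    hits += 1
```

Sum of squares and count
`acc, hits` takes the values: (0, 0) → (1, 0) → (1, 1) → (5, 1) → (5, 2) → (14, 2) → (14, 3)

Answer: 14, 3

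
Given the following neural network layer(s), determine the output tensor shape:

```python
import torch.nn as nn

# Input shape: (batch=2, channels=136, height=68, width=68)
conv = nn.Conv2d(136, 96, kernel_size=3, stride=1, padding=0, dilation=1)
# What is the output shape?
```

Input: (2, 136, 68, 68) -> Output: (2, 96, 66, 66)

Answer: (2, 96, 66, 66)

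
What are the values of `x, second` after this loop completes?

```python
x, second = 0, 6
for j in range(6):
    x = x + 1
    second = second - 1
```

x goes 0→6, second goes 6→0
`x, second` takes the values: (0, 6) → (1, 6) → (1, 5) → (2, 5) → (2, 4) → (3, 4) → (3, 3) → (4, 3) → (4, 2) → (5, 2) → (5, 1) → (6, 1) → (6, 0)

Answer: 6, 0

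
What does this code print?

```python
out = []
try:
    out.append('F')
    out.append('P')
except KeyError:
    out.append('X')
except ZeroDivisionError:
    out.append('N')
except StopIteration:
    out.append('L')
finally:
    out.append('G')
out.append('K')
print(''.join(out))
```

Execution trace: 'F' (try body) → 'P' (try body, no exception) → 'G' (finally) → 'K' (after the try/except). Output: FPGK

Answer: FPGK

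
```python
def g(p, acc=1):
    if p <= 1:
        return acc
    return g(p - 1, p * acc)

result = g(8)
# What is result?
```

Accumulator trace (n, acc): (8, 1) -> (7, 8) -> (6, 56) -> (5, 336) -> (4, 1680) -> (3, 6720) -> (2, 20160) -> (1, 40320) -> return 40320

Answer: 40320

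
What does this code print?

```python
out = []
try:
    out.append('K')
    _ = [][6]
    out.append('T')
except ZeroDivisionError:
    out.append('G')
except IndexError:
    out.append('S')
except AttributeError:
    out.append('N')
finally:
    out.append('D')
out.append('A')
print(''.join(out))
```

Execution trace: 'K' (try body) → 'S' (except IndexError) → 'D' (finally) → 'A' (after the try/except). Output: KSDA

Answer: KSDA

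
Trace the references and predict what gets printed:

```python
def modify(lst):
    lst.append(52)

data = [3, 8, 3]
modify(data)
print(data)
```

Key concept: function modifies passed list.
Step by step:
`data = [3, 8, 3]` → data = [3, 8, 3]
`modify(data)` → data = [3, 8, 3, 52]
`print(data)` → prints [3, 8, 3, 52]

Answer: [3, 8, 3, 52]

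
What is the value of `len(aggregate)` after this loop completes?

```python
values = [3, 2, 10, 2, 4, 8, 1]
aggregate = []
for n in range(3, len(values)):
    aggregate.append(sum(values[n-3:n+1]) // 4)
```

Number of 4-element averages
`aggregate` takes the values: [] → [4] → [4, 4] → [4, 4, 6] → [4, 4, 6, 3]
So `len(aggregate)` = 4

Answer: 4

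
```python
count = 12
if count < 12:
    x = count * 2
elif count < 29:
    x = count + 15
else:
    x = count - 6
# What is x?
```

Trace:
`count = 12` → count = 12
`if count < 12: ...` → count < 12 is False, count < 29 is True → x = 27
So x = 27

Answer: 27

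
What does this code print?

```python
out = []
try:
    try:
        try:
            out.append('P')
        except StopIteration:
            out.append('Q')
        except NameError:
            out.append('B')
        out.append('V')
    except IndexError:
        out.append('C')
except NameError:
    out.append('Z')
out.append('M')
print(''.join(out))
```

Execution trace: 'P' (inner try body, no exception) → 'V' (try body, no exception) → 'M' (after the try/except). Output: PVM

Answer: PVM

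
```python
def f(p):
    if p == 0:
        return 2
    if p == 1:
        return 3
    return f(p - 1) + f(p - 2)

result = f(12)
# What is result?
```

Build up from base cases: f(0)=2, f(1)=3, f(2)=5, f(3)=8, f(4)=13, f(5)=21, f(6)=34, ..., f(12)=610

Answer: 610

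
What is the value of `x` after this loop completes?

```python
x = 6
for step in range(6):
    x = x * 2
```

Multiply by 2, 6 times: 6 * 2^6 = 384
`x` takes the values: 6 → 12 → 24 → 48 → 96 → 192 → 384

Answer: 384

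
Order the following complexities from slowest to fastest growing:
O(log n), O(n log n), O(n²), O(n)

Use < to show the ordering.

Ordered by growth rate: O(log n) < O(n) < O(n log n) < O(n²)

Answer: O(log n) < O(n) < O(n log n) < O(n²)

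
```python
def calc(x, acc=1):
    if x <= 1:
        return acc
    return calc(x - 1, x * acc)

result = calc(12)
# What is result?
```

Accumulator trace (n, acc): (12, 1) -> (11, 12) -> (10, 132) -> (9, 1320) -> (8, 11880) -> (7, 95040) -> (6, 665280) -> (5, 3991680) -> (4, 19958400) -> (3, 79833600) -> (2, 239500800) -> (1, 479001600) -> return 479001600

Answer: 479001600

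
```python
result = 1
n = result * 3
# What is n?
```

Trace:
`result = 1` → result = 1
`n = result * 3` → n = 3
So n = 3

Answer: 3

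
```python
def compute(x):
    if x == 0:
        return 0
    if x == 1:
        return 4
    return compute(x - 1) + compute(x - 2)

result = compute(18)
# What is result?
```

Build up from base cases: compute(0)=0, compute(1)=4, compute(2)=4, compute(3)=8, compute(4)=12, compute(5)=20, compute(6)=32, ..., compute(18)=10336

Answer: 10336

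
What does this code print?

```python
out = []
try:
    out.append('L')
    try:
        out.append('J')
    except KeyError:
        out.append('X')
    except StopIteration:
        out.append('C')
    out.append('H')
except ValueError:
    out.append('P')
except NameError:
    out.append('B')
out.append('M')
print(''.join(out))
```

Execution trace: 'L' (try body) → 'J' (inner try body, no exception) → 'H' (try body, no exception) → 'M' (after the try/except). Output: LJHM

Answer: LJHM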